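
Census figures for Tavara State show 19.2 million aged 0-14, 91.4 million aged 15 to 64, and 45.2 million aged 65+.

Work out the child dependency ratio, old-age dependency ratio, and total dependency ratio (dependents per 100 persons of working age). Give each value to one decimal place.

Youth dependency ratio = 19.2 / 91.4 × 100 = 21.0
Old-age dependency ratio = 45.2 / 91.4 × 100 = 49.5
Total dependency ratio = (19.2 + 45.2) / 91.4 × 100 = 64.4 / 91.4 × 100 = 70.5

Youth dependency ratio: 21.0
Old-age dependency ratio: 49.5
Total dependency ratio: 70.5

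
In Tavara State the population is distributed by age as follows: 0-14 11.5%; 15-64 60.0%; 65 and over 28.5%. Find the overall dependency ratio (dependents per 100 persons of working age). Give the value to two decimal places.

Total dependency ratio = (11.5 + 28.5) / 60.0 × 100 = 40.0 / 60.0 × 100 = 66.67

Total dependency ratio: 66.67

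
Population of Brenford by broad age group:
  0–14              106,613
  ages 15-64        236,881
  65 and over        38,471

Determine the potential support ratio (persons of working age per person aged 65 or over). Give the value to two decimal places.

Potential support ratio: 6.16

Potential support ratio = 236,881 / 38,471 = 6.16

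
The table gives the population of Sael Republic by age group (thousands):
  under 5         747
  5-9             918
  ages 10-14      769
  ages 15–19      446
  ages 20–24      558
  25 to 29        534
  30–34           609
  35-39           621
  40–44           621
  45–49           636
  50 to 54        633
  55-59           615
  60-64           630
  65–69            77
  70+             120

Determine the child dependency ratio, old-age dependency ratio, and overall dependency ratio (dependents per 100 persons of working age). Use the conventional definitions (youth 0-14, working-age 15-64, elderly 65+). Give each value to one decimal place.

0–14: 747 + 918 + 769 = 2434
15–64: 446 + 558 + 534 + 609 + 621 + 621 + 636 + 633 + 615 + 630 = 5903
65+: 77 + 120 = 197
Youth dependency ratio = 2434 / 5903 × 100 = 41.2
Old-age dependency ratio = 197 / 5903 × 100 = 3.3
Total dependency ratio = (2434 + 197) / 5903 × 100 = 2631 / 5903 × 100 = 44.6

Youth dependency ratio: 41.2
Old-age dependency ratio: 3.3
Total dependency ratio: 44.6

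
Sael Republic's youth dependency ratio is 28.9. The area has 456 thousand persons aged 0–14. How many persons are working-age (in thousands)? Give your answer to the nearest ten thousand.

Youth dependency ratio = youth / working-age × 100
28.9 = 456 / W × 100
⇒ 1 580

Working-age: 1 580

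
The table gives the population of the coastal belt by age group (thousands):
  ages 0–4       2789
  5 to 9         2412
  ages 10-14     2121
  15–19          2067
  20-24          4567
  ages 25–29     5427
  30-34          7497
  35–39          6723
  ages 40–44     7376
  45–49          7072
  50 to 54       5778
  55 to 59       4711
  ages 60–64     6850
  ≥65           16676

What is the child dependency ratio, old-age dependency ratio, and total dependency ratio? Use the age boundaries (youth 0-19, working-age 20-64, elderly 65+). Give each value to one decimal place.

Youth dependency ratio: 16.8
Old-age dependency ratio: 29.8
Total dependency ratio: 46.5

0–19: 2789 + 2412 + 2121 + 2067 = 9389
20–64: 4567 + 5427 + 7497 + 6723 + 7376 + 7072 + 5778 + 4711 + 6850 = 56001
65+: 16676
Youth dependency ratio = 9389 / 56001 × 100 = 16.8
Old-age dependency ratio = 16676 / 56001 × 100 = 29.8
Total dependency ratio = (9389 + 16676) / 56001 × 100 = 26065 / 56001 × 100 = 46.5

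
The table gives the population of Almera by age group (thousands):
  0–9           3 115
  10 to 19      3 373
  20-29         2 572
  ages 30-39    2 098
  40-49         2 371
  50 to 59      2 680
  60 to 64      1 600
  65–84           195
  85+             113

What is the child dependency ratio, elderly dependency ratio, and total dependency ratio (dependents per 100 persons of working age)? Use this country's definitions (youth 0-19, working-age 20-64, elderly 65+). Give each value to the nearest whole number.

0–19: 3 115 + 3 373 = 6 488
20–64: 2 572 + 2 098 + 2 371 + 2 680 + 1 600 = 11 321
65+: 195 + 113 = 308
Youth dependency ratio = 6 488 / 11 321 × 100 = 57
Old-age dependency ratio = 308 / 11 321 × 100 = 3
Total dependency ratio = (6 488 + 308) / 11 321 × 100 = 6 796 / 11 321 × 100 = 60

Youth dependency ratio: 57
Old-age dependency ratio: 3
Total dependency ratio: 60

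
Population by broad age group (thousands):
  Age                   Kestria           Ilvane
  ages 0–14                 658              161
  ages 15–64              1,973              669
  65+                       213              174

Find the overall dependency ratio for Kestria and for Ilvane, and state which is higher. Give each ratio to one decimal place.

Kestria: (658 + 213) / 1,973 × 100 = 871 / 1,973 × 100 = 44.1
Ilvane: (161 + 174) / 669 × 100 = 335 / 669 × 100 = 50.1

Kestria: 44.1
Ilvane: 50.1
Higher: Ilvane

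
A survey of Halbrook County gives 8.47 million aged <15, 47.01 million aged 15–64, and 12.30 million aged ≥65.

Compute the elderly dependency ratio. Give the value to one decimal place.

Old-age dependency ratio: 26.2

Old-age dependency ratio = 12.30 / 47.01 × 100 = 26.2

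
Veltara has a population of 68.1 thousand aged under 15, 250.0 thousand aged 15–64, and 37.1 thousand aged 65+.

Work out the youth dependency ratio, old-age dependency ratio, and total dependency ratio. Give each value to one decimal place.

Youth dependency ratio = 68.1 / 250.0 × 100 = 27.2
Old-age dependency ratio = 37.1 / 250.0 × 100 = 14.8
Total dependency ratio = (68.1 + 37.1) / 250.0 × 100 = 105.2 / 250.0 × 100 = 42.1

Youth dependency ratio: 27.2
Old-age dependency ratio: 14.8
Total dependency ratio: 42.1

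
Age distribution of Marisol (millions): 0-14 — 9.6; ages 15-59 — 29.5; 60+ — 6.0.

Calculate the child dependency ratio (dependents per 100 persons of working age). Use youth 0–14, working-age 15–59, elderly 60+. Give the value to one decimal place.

Youth dependency ratio: 32.5

Youth dependency ratio = 9.6 / 29.5 × 100 = 32.5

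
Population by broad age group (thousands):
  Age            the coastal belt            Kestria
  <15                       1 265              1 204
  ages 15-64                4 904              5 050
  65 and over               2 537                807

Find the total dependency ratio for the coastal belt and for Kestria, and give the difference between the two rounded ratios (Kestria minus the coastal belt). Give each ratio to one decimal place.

the coastal belt: 77.5
Kestria: 39.8
Difference: -37.7

the coastal belt: (1 265 + 2 537) / 4 904 × 100 = 3 802 / 4 904 × 100 = 77.5
Kestria: (1 204 + 807) / 5 050 × 100 = 2 011 / 5 050 × 100 = 39.8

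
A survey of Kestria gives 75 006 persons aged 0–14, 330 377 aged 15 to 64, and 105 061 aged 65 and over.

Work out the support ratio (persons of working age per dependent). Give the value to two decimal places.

Support ratio: 1.83

Support ratio = 330 377 / (75 006 + 105 061) = 330 377 / 180 067 = 1.83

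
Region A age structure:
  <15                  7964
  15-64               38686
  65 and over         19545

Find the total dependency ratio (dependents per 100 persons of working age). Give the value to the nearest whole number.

Total dependency ratio: 71

Total dependency ratio = (7964 + 19545) / 38686 × 100 = 27509 / 38686 × 100 = 71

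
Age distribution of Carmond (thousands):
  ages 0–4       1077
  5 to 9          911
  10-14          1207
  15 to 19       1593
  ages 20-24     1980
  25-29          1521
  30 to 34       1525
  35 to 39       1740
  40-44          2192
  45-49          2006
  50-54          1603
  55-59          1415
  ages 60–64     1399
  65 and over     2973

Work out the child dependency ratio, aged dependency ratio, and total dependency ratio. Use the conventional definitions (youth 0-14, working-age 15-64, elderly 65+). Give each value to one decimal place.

Youth dependency ratio: 18.8
Old-age dependency ratio: 17.5
Total dependency ratio: 36.3

0–14: 1077 + 911 + 1207 = 3195
15–64: 1593 + 1980 + 1521 + 1525 + 1740 + 2192 + 2006 + 1603 + 1415 + 1399 = 16974
65+: 2973
Youth dependency ratio = 3195 / 16974 × 100 = 18.8
Old-age dependency ratio = 2973 / 16974 × 100 = 17.5
Total dependency ratio = (3195 + 2973) / 16974 × 100 = 6168 / 16974 × 100 = 36.3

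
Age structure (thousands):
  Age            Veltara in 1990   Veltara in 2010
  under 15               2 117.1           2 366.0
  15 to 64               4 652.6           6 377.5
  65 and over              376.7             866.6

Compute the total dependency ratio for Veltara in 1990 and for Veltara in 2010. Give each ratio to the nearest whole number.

Veltara in 1990: 54
Veltara in 2010: 51

Veltara in 1990: (2 117.1 + 376.7) / 4 652.6 × 100 = 2 493.8 / 4 652.6 × 100 = 54
Veltara in 2010: (2 366.0 + 866.6) / 6 377.5 × 100 = 3 232.6 / 6 377.5 × 100 = 51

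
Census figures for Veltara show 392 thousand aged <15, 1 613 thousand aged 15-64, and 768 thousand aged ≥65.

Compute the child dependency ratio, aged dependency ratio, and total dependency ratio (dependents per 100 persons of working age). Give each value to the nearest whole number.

Youth dependency ratio = 392 / 1 613 × 100 = 24
Old-age dependency ratio = 768 / 1 613 × 100 = 48
Total dependency ratio = (392 + 768) / 1 613 × 100 = 1 160 / 1 613 × 100 = 72

Youth dependency ratio: 24
Old-age dependency ratio: 48
Total dependency ratio: 72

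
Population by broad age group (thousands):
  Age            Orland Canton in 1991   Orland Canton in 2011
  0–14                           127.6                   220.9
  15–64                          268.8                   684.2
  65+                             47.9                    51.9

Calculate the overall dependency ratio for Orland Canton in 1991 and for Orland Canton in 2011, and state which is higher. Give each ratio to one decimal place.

Orland Canton in 1991: (127.6 + 47.9) / 268.8 × 100 = 175.5 / 268.8 × 100 = 65.3
Orland Canton in 2011: (220.9 + 51.9) / 684.2 × 100 = 272.8 / 684.2 × 100 = 39.9

Orland Canton in 1991: 65.3
Orland Canton in 2011: 39.9
Higher: Orland Canton in 1991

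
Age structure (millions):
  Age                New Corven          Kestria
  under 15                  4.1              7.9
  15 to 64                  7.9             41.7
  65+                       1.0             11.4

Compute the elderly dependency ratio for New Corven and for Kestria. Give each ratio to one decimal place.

New Corven: 1.0 / 7.9 × 100 = 12.7
Kestria: 11.4 / 41.7 × 100 = 27.3

New Corven: 12.7
Kestria: 27.3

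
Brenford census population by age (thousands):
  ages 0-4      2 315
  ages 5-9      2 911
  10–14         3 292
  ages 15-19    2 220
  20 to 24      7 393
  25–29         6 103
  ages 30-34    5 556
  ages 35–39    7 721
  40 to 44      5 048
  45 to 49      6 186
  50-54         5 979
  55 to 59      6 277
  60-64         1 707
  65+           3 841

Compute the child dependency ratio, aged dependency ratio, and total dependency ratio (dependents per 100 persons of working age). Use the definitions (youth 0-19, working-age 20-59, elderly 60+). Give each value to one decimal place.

Youth dependency ratio: 21.4
Old-age dependency ratio: 11.0
Total dependency ratio: 32.4

0–19: 2 315 + 2 911 + 3 292 + 2 220 = 10 738
20–59: 7 393 + 6 103 + 5 556 + 7 721 + 5 048 + 6 186 + 5 979 + 6 277 = 50 263
60+: 1 707 + 3 841 = 5 548
Youth dependency ratio = 10 738 / 50 263 × 100 = 21.4
Old-age dependency ratio = 5 548 / 50 263 × 100 = 11.0
Total dependency ratio = (10 738 + 5 548) / 50 263 × 100 = 16 286 / 50 263 × 100 = 32.4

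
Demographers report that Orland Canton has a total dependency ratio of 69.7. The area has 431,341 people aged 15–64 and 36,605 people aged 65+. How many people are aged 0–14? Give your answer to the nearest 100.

Aged 0–14: 264,000

Total dependency ratio = (youth + elderly) / working-age × 100
69.7 = (Y + 36,605) / 431,341 × 100
⇒ 264,000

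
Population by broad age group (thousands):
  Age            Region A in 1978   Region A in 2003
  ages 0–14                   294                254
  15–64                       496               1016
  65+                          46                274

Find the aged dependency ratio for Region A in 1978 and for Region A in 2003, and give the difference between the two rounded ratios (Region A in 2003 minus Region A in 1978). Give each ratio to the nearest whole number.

Region A in 1978: 9
Region A in 2003: 27
Difference: +18

Region A in 1978: 46 / 496 × 100 = 9
Region A in 2003: 274 / 1016 × 100 = 27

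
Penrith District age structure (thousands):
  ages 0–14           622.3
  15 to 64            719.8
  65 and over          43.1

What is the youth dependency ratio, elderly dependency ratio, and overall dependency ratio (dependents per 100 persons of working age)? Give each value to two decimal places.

Youth dependency ratio: 86.45
Old-age dependency ratio: 5.99
Total dependency ratio: 92.44

Youth dependency ratio = 622.3 / 719.8 × 100 = 86.45
Old-age dependency ratio = 43.1 / 719.8 × 100 = 5.99
Total dependency ratio = (622.3 + 43.1) / 719.8 × 100 = 665.4 / 719.8 × 100 = 92.44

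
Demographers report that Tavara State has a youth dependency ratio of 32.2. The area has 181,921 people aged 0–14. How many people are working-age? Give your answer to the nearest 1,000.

Youth dependency ratio = youth / working-age × 100
32.2 = 181,921 / W × 100
⇒ 565,000

Working-age: 565,000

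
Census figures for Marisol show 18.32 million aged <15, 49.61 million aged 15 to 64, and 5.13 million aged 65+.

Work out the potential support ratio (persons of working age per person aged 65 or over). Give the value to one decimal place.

Potential support ratio: 9.7

Potential support ratio = 49.61 / 5.13 = 9.7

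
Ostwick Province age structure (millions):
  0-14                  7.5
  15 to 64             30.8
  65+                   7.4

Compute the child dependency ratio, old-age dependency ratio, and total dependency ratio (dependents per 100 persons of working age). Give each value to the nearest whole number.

Youth dependency ratio: 24
Old-age dependency ratio: 24
Total dependency ratio: 48

Youth dependency ratio = 7.5 / 30.8 × 100 = 24
Old-age dependency ratio = 7.4 / 30.8 × 100 = 24
Total dependency ratio = (7.5 + 7.4) / 30.8 × 100 = 14.9 / 30.8 × 100 = 48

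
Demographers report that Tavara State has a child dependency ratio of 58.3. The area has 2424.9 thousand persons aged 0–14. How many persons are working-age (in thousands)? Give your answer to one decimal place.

Youth dependency ratio = youth / working-age × 100
58.3 = 2424.9 / W × 100
⇒ 4159.3

Working-age: 4159.3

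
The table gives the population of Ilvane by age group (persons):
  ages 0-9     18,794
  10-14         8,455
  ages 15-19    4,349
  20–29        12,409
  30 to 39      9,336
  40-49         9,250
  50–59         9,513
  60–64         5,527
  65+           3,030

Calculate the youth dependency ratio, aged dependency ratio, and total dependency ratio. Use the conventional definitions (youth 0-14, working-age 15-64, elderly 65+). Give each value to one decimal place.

Youth dependency ratio: 54.1
Old-age dependency ratio: 6.0
Total dependency ratio: 60.1

0–14: 18,794 + 8,455 = 27,249
15–64: 4,349 + 12,409 + 9,336 + 9,250 + 9,513 + 5,527 = 50,384
65+: 3,030
Youth dependency ratio = 27,249 / 50,384 × 100 = 54.1
Old-age dependency ratio = 3,030 / 50,384 × 100 = 6.0
Total dependency ratio = (27,249 + 3,030) / 50,384 × 100 = 30,279 / 50,384 × 100 = 60.1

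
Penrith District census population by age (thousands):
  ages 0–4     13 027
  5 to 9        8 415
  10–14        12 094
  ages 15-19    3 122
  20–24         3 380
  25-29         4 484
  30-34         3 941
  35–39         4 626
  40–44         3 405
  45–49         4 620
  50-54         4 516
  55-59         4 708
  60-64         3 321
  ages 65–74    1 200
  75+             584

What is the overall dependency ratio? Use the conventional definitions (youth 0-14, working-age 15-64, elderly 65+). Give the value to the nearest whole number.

Total dependency ratio: 88

0–14: 13 027 + 8 415 + 12 094 = 33 536
15–64: 3 122 + 3 380 + 4 484 + 3 941 + 4 626 + 3 405 + 4 620 + 4 516 + 4 708 + 3 321 = 40 123
65+: 1 200 + 584 = 1 784
Total dependency ratio = (33 536 + 1 784) / 40 123 × 100 = 35 320 / 40 123 × 100 = 88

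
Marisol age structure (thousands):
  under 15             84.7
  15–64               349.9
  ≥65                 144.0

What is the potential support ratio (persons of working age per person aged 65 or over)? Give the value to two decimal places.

Potential support ratio = 349.9 / 144.0 = 2.43

Potential support ratio: 2.43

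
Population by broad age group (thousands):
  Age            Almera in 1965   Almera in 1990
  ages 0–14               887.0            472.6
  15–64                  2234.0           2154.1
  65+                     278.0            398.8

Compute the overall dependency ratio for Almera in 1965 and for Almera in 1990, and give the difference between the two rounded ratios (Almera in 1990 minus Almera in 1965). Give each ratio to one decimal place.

Almera in 1965: 52.1
Almera in 1990: 40.5
Difference: -11.6

Almera in 1965: (887.0 + 278.0) / 2234.0 × 100 = 1165.0 / 2234.0 × 100 = 52.1
Almera in 1990: (472.6 + 398.8) / 2154.1 × 100 = 871.4 / 2154.1 × 100 = 40.5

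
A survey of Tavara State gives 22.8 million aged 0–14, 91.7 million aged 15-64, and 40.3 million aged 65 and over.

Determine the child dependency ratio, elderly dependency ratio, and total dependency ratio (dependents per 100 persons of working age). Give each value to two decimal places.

Youth dependency ratio = 22.8 / 91.7 × 100 = 24.86
Old-age dependency ratio = 40.3 / 91.7 × 100 = 43.95
Total dependency ratio = (22.8 + 40.3) / 91.7 × 100 = 63.1 / 91.7 × 100 = 68.81

Youth dependency ratio: 24.86
Old-age dependency ratio: 43.95
Total dependency ratio: 68.81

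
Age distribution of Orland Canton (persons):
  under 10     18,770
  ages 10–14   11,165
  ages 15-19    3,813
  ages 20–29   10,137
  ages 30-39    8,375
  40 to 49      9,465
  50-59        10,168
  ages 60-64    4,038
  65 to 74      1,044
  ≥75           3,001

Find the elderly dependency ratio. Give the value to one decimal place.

Old-age dependency ratio: 8.8

0–14: 18,770 + 11,165 = 29,935
15–64: 3,813 + 10,137 + 8,375 + 9,465 + 10,168 + 4,038 = 45,996
65+: 1,044 + 3,001 = 4,045
Old-age dependency ratio = 4,045 / 45,996 × 100 = 8.8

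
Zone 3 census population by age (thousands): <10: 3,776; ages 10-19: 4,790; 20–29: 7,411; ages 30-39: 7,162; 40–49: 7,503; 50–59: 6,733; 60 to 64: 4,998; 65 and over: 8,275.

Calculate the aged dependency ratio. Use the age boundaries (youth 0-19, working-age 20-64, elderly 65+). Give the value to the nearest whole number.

Old-age dependency ratio: 24

0–19: 3,776 + 4,790 = 8,566
20–64: 7,411 + 7,162 + 7,503 + 6,733 + 4,998 = 33,807
65+: 8,275
Old-age dependency ratio = 8,275 / 33,807 × 100 = 24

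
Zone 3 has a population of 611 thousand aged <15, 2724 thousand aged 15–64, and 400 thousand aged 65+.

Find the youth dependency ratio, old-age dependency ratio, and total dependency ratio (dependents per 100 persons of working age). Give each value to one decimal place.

Youth dependency ratio = 611 / 2724 × 100 = 22.4
Old-age dependency ratio = 400 / 2724 × 100 = 14.7
Total dependency ratio = (611 + 400) / 2724 × 100 = 1011 / 2724 × 100 = 37.1

Youth dependency ratio: 22.4
Old-age dependency ratio: 14.7
Total dependency ratio: 37.1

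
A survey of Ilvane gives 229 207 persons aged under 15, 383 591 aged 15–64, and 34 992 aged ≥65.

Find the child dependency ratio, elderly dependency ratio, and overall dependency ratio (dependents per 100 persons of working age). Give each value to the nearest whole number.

Youth dependency ratio: 60
Old-age dependency ratio: 9
Total dependency ratio: 69

Youth dependency ratio = 229 207 / 383 591 × 100 = 60
Old-age dependency ratio = 34 992 / 383 591 × 100 = 9
Total dependency ratio = (229 207 + 34 992) / 383 591 × 100 = 264 199 / 383 591 × 100 = 69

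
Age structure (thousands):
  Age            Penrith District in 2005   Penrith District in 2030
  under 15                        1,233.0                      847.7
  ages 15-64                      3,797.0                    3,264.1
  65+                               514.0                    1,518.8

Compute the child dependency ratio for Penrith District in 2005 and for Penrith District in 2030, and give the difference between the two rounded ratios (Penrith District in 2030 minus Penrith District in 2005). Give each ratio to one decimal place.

Penrith District in 2005: 1,233.0 / 3,797.0 × 100 = 32.5
Penrith District in 2030: 847.7 / 3,264.1 × 100 = 26.0

Penrith District in 2005: 32.5
Penrith District in 2030: 26.0
Difference: -6.5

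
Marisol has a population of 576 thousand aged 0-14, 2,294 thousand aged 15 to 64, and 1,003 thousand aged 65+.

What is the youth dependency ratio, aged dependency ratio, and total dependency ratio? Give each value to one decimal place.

Youth dependency ratio: 25.1
Old-age dependency ratio: 43.7
Total dependency ratio: 68.8

Youth dependency ratio = 576 / 2,294 × 100 = 25.1
Old-age dependency ratio = 1,003 / 2,294 × 100 = 43.7
Total dependency ratio = (576 + 1,003) / 2,294 × 100 = 1,579 / 2,294 × 100 = 68.8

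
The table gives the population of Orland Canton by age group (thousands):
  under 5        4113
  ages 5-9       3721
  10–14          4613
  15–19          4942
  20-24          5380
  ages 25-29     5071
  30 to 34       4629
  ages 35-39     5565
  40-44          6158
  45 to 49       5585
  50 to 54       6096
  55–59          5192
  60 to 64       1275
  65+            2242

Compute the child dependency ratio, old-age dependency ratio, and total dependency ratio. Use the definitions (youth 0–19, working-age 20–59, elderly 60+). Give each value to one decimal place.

Youth dependency ratio: 39.8
Old-age dependency ratio: 8.1
Total dependency ratio: 47.9

0–19: 4113 + 3721 + 4613 + 4942 = 17389
20–59: 5380 + 5071 + 4629 + 5565 + 6158 + 5585 + 6096 + 5192 = 43676
60+: 1275 + 2242 = 3517
Youth dependency ratio = 17389 / 43676 × 100 = 39.8
Old-age dependency ratio = 3517 / 43676 × 100 = 8.1
Total dependency ratio = (17389 + 3517) / 43676 × 100 = 20906 / 43676 × 100 = 47.9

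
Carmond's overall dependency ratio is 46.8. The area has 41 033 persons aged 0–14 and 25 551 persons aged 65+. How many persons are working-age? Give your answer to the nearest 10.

Working-age: 142 270

Total dependency ratio = (youth + elderly) / working-age × 100
46.8 = (41 033 + 25 551) / W × 100
⇒ 142 270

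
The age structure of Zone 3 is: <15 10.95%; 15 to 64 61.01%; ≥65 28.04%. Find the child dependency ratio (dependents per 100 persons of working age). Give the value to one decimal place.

Youth dependency ratio = 10.95 / 61.01 × 100 = 17.9

Youth dependency ratio: 17.9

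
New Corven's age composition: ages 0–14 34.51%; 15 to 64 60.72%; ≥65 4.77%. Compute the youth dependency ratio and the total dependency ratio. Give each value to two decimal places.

Youth dependency ratio: 56.83
Total dependency ratio: 64.69

Youth dependency ratio = 34.51 / 60.72 × 100 = 56.83
Total dependency ratio = (34.51 + 4.77) / 60.72 × 100 = 39.28 / 60.72 × 100 = 64.69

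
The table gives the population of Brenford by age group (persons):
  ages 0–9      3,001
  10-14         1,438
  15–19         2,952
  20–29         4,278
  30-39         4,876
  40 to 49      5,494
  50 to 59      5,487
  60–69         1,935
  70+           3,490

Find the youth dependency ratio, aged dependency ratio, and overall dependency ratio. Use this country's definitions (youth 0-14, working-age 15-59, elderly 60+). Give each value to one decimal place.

0–14: 3,001 + 1,438 = 4,439
15–59: 2,952 + 4,278 + 4,876 + 5,494 + 5,487 = 23,087
60+: 1,935 + 3,490 = 5,425
Youth dependency ratio = 4,439 / 23,087 × 100 = 19.2
Old-age dependency ratio = 5,425 / 23,087 × 100 = 23.5
Total dependency ratio = (4,439 + 5,425) / 23,087 × 100 = 9,864 / 23,087 × 100 = 42.7

Youth dependency ratio: 19.2
Old-age dependency ratio: 23.5
Total dependency ratio: 42.7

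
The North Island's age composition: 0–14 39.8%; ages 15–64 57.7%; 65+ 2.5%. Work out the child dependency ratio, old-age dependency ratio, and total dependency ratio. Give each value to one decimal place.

Youth dependency ratio = 39.8 / 57.7 × 100 = 69.0
Old-age dependency ratio = 2.5 / 57.7 × 100 = 4.3
Total dependency ratio = (39.8 + 2.5) / 57.7 × 100 = 42.3 / 57.7 × 100 = 73.3

Youth dependency ratio: 69.0
Old-age dependency ratio: 4.3
Total dependency ratio: 73.3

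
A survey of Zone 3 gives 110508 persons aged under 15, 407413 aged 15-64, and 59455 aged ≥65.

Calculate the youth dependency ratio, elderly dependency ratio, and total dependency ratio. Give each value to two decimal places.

Youth dependency ratio = 110508 / 407413 × 100 = 27.12
Old-age dependency ratio = 59455 / 407413 × 100 = 14.59
Total dependency ratio = (110508 + 59455) / 407413 × 100 = 169963 / 407413 × 100 = 41.72

Youth dependency ratio: 27.12
Old-age dependency ratio: 14.59
Total dependency ratio: 41.72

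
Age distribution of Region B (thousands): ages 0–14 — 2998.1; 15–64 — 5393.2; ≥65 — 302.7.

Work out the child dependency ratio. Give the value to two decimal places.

Youth dependency ratio: 55.59

Youth dependency ratio = 2998.1 / 5393.2 × 100 = 55.59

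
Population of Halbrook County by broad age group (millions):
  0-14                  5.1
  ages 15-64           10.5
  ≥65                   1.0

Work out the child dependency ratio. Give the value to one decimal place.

Youth dependency ratio: 48.6

Youth dependency ratio = 5.1 / 10.5 × 100 = 48.6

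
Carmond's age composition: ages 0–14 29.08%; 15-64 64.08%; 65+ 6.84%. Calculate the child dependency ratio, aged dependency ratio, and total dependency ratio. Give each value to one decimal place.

Youth dependency ratio: 45.4
Old-age dependency ratio: 10.7
Total dependency ratio: 56.1

Youth dependency ratio = 29.08 / 64.08 × 100 = 45.4
Old-age dependency ratio = 6.84 / 64.08 × 100 = 10.7
Total dependency ratio = (29.08 + 6.84) / 64.08 × 100 = 35.92 / 64.08 × 100 = 56.1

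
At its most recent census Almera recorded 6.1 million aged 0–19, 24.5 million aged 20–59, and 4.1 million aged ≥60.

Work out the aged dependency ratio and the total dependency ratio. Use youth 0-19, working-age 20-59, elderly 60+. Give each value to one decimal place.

Old-age dependency ratio: 16.7
Total dependency ratio: 41.6

Old-age dependency ratio = 4.1 / 24.5 × 100 = 16.7
Total dependency ratio = (6.1 + 4.1) / 24.5 × 100 = 10.2 / 24.5 × 100 = 41.6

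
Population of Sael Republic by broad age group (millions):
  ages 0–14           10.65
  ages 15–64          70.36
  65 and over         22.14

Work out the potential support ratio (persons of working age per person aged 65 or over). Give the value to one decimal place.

Potential support ratio = 70.36 / 22.14 = 3.2

Potential support ratio: 3.2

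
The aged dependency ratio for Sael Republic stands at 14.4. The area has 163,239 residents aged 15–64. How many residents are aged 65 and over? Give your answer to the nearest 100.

Aged 65 and over: 23,500

Old-age dependency ratio = elderly / working-age × 100
14.4 = E / 163,239 × 100
⇒ 23,500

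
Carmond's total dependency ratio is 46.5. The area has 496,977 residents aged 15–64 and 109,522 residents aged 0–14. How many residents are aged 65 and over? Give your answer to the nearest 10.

Total dependency ratio = (youth + elderly) / working-age × 100
46.5 = (109,522 + E) / 496,977 × 100
⇒ 121,570

Aged 65 and over: 121,570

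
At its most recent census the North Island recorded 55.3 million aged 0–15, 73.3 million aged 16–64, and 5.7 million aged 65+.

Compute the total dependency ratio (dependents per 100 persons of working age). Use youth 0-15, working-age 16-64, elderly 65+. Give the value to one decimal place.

Total dependency ratio: 83.2

Total dependency ratio = (55.3 + 5.7) / 73.3 × 100 = 61.0 / 73.3 × 100 = 83.2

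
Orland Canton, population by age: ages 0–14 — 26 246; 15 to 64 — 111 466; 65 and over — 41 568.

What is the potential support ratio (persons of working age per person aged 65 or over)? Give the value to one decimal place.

Potential support ratio: 2.7

Potential support ratio = 111 466 / 41 568 = 2.7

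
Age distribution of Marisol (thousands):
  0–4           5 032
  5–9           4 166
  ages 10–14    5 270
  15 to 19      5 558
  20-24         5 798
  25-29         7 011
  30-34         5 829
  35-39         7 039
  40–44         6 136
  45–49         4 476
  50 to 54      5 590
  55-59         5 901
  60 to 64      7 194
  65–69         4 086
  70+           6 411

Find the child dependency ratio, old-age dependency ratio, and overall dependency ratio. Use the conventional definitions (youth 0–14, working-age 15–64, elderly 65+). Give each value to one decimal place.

0–14: 5 032 + 4 166 + 5 270 = 14 468
15–64: 5 558 + 5 798 + 7 011 + 5 829 + 7 039 + 6 136 + 4 476 + 5 590 + 5 901 + 7 194 = 60 532
65+: 4 086 + 6 411 = 10 497
Youth dependency ratio = 14 468 / 60 532 × 100 = 23.9
Old-age dependency ratio = 10 497 / 60 532 × 100 = 17.3
Total dependency ratio = (14 468 + 10 497) / 60 532 × 100 = 24 965 / 60 532 × 100 = 41.2

Youth dependency ratio: 23.9
Old-age dependency ratio: 17.3
Total dependency ratio: 41.2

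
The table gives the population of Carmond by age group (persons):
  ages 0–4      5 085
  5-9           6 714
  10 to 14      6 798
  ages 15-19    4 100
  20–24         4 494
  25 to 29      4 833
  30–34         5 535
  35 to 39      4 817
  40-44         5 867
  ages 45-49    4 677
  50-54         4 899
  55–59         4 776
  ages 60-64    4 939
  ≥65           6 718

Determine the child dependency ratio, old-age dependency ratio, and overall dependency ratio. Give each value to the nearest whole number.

0–14: 5 085 + 6 714 + 6 798 = 18 597
15–64: 4 100 + 4 494 + 4 833 + 5 535 + 4 817 + 5 867 + 4 677 + 4 899 + 4 776 + 4 939 = 48 937
65+: 6 718
Youth dependency ratio = 18 597 / 48 937 × 100 = 38
Old-age dependency ratio = 6 718 / 48 937 × 100 = 14
Total dependency ratio = (18 597 + 6 718) / 48 937 × 100 = 25 315 / 48 937 × 100 = 52

Youth dependency ratio: 38
Old-age dependency ratio: 14
Total dependency ratio: 52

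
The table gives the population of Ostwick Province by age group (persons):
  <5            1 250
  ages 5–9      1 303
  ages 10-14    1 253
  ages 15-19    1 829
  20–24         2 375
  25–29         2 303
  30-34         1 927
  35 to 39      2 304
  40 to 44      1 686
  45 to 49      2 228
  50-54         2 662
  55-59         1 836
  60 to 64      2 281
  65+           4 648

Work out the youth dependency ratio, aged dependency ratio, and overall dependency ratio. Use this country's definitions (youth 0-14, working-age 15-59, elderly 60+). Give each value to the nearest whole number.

0–14: 1 250 + 1 303 + 1 253 = 3 806
15–59: 1 829 + 2 375 + 2 303 + 1 927 + 2 304 + 1 686 + 2 228 + 2 662 + 1 836 = 19 150
60+: 2 281 + 4 648 = 6 929
Youth dependency ratio = 3 806 / 19 150 × 100 = 20
Old-age dependency ratio = 6 929 / 19 150 × 100 = 36
Total dependency ratio = (3 806 + 6 929) / 19 150 × 100 = 10 735 / 19 150 × 100 = 56

Youth dependency ratio: 20
Old-age dependency ratio: 36
Total dependency ratio: 56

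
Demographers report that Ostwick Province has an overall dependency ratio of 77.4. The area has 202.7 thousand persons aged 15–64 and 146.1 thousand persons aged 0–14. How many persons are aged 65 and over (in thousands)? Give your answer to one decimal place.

Total dependency ratio = (youth + elderly) / working-age × 100
77.4 = (146.1 + E) / 202.7 × 100
⇒ 10.8

Aged 65 and over: 10.8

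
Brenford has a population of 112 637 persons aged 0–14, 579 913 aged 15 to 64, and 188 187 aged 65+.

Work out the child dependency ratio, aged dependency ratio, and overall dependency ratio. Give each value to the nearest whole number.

Youth dependency ratio: 19
Old-age dependency ratio: 32
Total dependency ratio: 52

Youth dependency ratio = 112 637 / 579 913 × 100 = 19
Old-age dependency ratio = 188 187 / 579 913 × 100 = 32
Total dependency ratio = (112 637 + 188 187) / 579 913 × 100 = 300 824 / 579 913 × 100 = 52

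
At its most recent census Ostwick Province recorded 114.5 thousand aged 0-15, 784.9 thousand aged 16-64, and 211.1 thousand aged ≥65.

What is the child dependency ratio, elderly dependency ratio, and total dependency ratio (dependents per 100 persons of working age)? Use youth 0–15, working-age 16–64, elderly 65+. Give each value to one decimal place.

Youth dependency ratio = 114.5 / 784.9 × 100 = 14.6
Old-age dependency ratio = 211.1 / 784.9 × 100 = 26.9
Total dependency ratio = (114.5 + 211.1) / 784.9 × 100 = 325.6 / 784.9 × 100 = 41.5

Youth dependency ratio: 14.6
Old-age dependency ratio: 26.9
Total dependency ratio: 41.5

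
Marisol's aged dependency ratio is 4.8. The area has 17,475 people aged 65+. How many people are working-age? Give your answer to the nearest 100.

Working-age: 364,100

Old-age dependency ratio = elderly / working-age × 100
4.8 = 17,475 / W × 100
⇒ 364,100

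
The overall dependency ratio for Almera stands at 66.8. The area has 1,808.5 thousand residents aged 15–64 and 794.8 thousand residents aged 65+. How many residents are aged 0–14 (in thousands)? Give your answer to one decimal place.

Aged 0–14: 413.3

Total dependency ratio = (youth + elderly) / working-age × 100
66.8 = (Y + 794.8) / 1,808.5 × 100
⇒ 413.3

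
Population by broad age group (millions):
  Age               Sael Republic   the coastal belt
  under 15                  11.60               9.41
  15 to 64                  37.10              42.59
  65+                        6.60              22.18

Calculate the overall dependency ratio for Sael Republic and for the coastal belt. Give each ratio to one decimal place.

Sael Republic: 49.1
the coastal belt: 74.2

Sael Republic: (11.60 + 6.60) / 37.10 × 100 = 18.20 / 37.10 × 100 = 49.1
the coastal belt: (9.41 + 22.18) / 42.59 × 100 = 31.59 / 42.59 × 100 = 74.2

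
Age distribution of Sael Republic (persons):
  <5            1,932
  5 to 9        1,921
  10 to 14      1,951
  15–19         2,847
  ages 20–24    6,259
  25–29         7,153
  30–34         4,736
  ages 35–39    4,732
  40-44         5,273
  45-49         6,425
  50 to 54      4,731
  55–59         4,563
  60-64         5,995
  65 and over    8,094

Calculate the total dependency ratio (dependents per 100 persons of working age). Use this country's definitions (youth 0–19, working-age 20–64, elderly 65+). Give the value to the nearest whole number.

Total dependency ratio: 34

0–19: 1,932 + 1,921 + 1,951 + 2,847 = 8,651
20–64: 6,259 + 7,153 + 4,736 + 4,732 + 5,273 + 6,425 + 4,731 + 4,563 + 5,995 = 49,867
65+: 8,094
Total dependency ratio = (8,651 + 8,094) / 49,867 × 100 = 16,745 / 49,867 × 100 = 34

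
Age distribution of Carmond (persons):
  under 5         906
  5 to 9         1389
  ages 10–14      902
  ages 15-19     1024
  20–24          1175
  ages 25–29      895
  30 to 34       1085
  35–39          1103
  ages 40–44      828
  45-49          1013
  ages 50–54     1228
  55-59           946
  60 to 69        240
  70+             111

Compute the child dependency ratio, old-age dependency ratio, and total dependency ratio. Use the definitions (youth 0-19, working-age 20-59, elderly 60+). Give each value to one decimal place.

Youth dependency ratio: 51.0
Old-age dependency ratio: 4.2
Total dependency ratio: 55.3

0–19: 906 + 1389 + 902 + 1024 = 4221
20–59: 1175 + 895 + 1085 + 1103 + 828 + 1013 + 1228 + 946 = 8273
60+: 240 + 111 = 351
Youth dependency ratio = 4221 / 8273 × 100 = 51.0
Old-age dependency ratio = 351 / 8273 × 100 = 4.2
Total dependency ratio = (4221 + 351) / 8273 × 100 = 4572 / 8273 × 100 = 55.3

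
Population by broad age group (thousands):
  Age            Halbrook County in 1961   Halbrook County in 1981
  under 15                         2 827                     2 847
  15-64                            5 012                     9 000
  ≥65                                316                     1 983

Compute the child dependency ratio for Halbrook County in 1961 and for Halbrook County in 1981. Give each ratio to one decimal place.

Halbrook County in 1961: 56.4
Halbrook County in 1981: 31.6

Halbrook County in 1961: 2 827 / 5 012 × 100 = 56.4
Halbrook County in 1981: 2 847 / 9 000 × 100 = 31.6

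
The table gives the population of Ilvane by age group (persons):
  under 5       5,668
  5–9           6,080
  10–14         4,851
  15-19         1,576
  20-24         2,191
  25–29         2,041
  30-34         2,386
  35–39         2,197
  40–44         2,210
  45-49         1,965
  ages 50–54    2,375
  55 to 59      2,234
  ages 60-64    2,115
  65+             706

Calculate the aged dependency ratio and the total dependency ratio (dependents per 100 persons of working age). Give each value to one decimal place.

0–14: 5,668 + 6,080 + 4,851 = 16,599
15–64: 1,576 + 2,191 + 2,041 + 2,386 + 2,197 + 2,210 + 1,965 + 2,375 + 2,234 + 2,115 = 21,290
65+: 706
Old-age dependency ratio = 706 / 21,290 × 100 = 3.3
Total dependency ratio = (16,599 + 706) / 21,290 × 100 = 17,305 / 21,290 × 100 = 81.3

Old-age dependency ratio: 3.3
Total dependency ratio: 81.3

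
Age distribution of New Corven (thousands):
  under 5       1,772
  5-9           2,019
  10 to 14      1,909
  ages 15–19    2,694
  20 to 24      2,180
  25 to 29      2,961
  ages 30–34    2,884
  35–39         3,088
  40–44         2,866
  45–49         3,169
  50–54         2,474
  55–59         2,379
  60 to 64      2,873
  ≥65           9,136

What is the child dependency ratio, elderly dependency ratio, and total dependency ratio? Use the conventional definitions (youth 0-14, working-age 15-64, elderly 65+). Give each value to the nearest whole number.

0–14: 1,772 + 2,019 + 1,909 = 5,700
15–64: 2,694 + 2,180 + 2,961 + 2,884 + 3,088 + 2,866 + 3,169 + 2,474 + 2,379 + 2,873 = 27,568
65+: 9,136
Youth dependency ratio = 5,700 / 27,568 × 100 = 21
Old-age dependency ratio = 9,136 / 27,568 × 100 = 33
Total dependency ratio = (5,700 + 9,136) / 27,568 × 100 = 14,836 / 27,568 × 100 = 54

Youth dependency ratio: 21
Old-age dependency ratio: 33
Total dependency ratio: 54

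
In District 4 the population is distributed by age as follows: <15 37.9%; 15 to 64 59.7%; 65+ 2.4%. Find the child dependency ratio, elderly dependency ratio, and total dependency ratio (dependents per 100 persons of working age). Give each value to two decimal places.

Youth dependency ratio: 63.48
Old-age dependency ratio: 4.02
Total dependency ratio: 67.50

Youth dependency ratio = 37.9 / 59.7 × 100 = 63.48
Old-age dependency ratio = 2.4 / 59.7 × 100 = 4.02
Total dependency ratio = (37.9 + 2.4) / 59.7 × 100 = 40.3 / 59.7 × 100 = 67.50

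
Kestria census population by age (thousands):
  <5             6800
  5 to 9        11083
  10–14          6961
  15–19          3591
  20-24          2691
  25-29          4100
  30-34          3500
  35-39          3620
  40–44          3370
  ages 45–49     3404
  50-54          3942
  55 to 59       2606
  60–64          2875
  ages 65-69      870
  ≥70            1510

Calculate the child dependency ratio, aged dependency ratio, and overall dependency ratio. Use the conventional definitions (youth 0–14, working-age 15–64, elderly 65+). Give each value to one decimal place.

0–14: 6800 + 11083 + 6961 = 24844
15–64: 3591 + 2691 + 4100 + 3500 + 3620 + 3370 + 3404 + 3942 + 2606 + 2875 = 33699
65+: 870 + 1510 = 2380
Youth dependency ratio = 24844 / 33699 × 100 = 73.7
Old-age dependency ratio = 2380 / 33699 × 100 = 7.1
Total dependency ratio = (24844 + 2380) / 33699 × 100 = 27224 / 33699 × 100 = 80.8

Youth dependency ratio: 73.7
Old-age dependency ratio: 7.1
Total dependency ratio: 80.8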